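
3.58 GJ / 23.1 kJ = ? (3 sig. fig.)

(3.58e9) / (23.1e3) = 0.155e6

155000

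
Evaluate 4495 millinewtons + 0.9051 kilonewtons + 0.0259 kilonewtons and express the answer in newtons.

In newtons:
  4495 millinewtons = 4495e-3 newtons = 4.495
  0.9051 kilonewtons = 0.9051e3 newtons = 905.1
  0.0259 kilonewtons = 0.0259e3 newtons = 25.9
Sum: 4.495 + 905.1 + 25.9 = 935.495

935.495 newtons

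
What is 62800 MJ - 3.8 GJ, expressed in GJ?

59 GJ

In GJ:
  62800 MJ = 62800 × 10⁻³ GJ = 62.8
  3.8 GJ → 3.8
Difference: 62.8 - 3.8 = 59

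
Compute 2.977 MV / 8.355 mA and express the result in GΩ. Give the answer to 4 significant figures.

0.3563 GΩ

(2.977 × 10^6) / (8.355 × 10^-3) = 0.356314 × 10^9 Ω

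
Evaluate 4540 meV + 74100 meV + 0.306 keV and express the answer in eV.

384.64 eV

In eV:
  4540 meV = 4540 × 10^-3 eV = 4.54
  74100 meV = 74100 × 10^-3 eV = 74.1
  0.306 keV = 0.306 × 10^3 eV = 306
Sum: 4.54 + 74.1 + 306 = 384.64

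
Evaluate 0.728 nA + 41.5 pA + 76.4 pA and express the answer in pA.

In pA:
  0.728 nA = 0.728e3 pA = 728
  41.5 pA → 41.5
  76.4 pA → 76.4
Sum: 728 + 41.5 + 76.4 = 845.9

845.9 pA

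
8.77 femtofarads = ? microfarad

0.00000000877 microfarads

femto = 10⁻¹⁵, micro = 10⁻⁶; factor is 10⁻⁹.
8.77 × 10⁻⁹ = 0.00000000877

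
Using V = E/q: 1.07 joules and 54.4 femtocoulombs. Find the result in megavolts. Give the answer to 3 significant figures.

19700000 megavolts

(1.07) / (54.4 × 10⁻¹⁵) = 0.019669 × 10¹⁵ V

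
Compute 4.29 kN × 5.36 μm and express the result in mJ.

4.29 × 10^3 × 5.36 × 10^-6 = 22.9944 × 10^-3 J

22.9944 mJ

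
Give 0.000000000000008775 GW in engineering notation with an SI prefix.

8.775 µW

= 8.775e-6 W; 1e-6 is micro.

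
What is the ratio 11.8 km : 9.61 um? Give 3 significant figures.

1230000000

(11.8 × 10^3) / (9.61 × 10^-6) = 1.228 × 10^9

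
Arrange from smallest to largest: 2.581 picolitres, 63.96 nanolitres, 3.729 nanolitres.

2.581 picolitres = 0.000000000002581 litres
63.96 nanolitres = 0.00000006396 litres
3.729 nanolitres = 0.000000003729 litres

2.581 picolitres < 3.729 nanolitres < 63.96 nanolitres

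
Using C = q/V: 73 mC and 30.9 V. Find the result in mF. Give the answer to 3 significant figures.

2.36 mF

(73e-3) / (30.9) = 2.3625e-3 F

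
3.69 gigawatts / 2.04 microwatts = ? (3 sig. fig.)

1810000000000000

(3.69 × 10⁹) / (2.04 × 10⁻⁶) = 1.809 × 10¹⁵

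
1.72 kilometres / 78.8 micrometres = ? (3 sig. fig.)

(1.72 × 10³) / (78.8 × 10⁻⁶) = 0.02183 × 10⁹

21800000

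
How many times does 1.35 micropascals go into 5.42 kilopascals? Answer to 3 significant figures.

4010000000

(5.42 × 10³) / (1.35 × 10⁻⁶) = 4.015 × 10⁹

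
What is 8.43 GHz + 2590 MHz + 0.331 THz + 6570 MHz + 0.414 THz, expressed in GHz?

In GHz:
  8.43 GHz → 8.43
  2590 MHz = 2590 × 10^-3 GHz = 2.59
  0.331 THz = 0.331 × 10^3 GHz = 331
  6570 MHz = 6570 × 10^-3 GHz = 6.57
  0.414 THz = 0.414 × 10^3 GHz = 414
Sum: 8.43 + 2.59 + 331 + 6.57 + 414 = 762.59

762.59 GHz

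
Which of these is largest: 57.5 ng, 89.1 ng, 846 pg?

57.5 ng = 0.0000000575 g
89.1 ng = 0.0000000891 g
846 pg = 0.000000000846 g

89.1 ng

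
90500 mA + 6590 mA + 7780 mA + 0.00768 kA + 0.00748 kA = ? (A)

In A:
  90500 mA = 90500 × 10^-3 A = 90.5
  6590 mA = 6590 × 10^-3 A = 6.59
  7780 mA = 7780 × 10^-3 A = 7.78
  0.00768 kA = 0.00768 × 10^3 A = 7.68
  0.00748 kA = 0.00748 × 10^3 A = 7.48
Sum: 90.5 + 6.59 + 7.78 + 7.68 + 7.48 = 120.03

120.03 A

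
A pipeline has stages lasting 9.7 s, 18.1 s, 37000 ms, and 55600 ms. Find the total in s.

120.4 s

In s:
  9.7 s → 9.7
  18.1 s → 18.1
  37000 ms = 37000e-3 s = 37
  55600 ms = 55600e-3 s = 55.6
Sum: 9.7 + 18.1 + 37 + 55.6 = 120.4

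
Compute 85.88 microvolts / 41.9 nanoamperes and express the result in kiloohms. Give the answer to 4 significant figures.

2.050 kiloohms

(85.88e-6) / (41.9e-9) = 2.04964e3 Ω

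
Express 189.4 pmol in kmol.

pico = 10⁻¹², kilo = 10³; factor is 10⁻¹⁵.
189.4 × 10⁻¹⁵ = 0.0000000000001894

0.0000000000001894 kmol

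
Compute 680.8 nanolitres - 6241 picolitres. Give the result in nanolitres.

674.559 nanolitres

In nanolitres:
  680.8 nanolitres → 680.8
  6241 picolitres = 6241e-3 nanolitres = 6.241
Difference: 680.8 - 6.241 = 674.559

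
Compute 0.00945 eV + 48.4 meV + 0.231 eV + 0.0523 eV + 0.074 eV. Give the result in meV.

415.15 meV

In meV:
  0.00945 eV = 0.00945e3 meV = 9.45
  48.4 meV → 48.4
  0.231 eV = 0.231e3 meV = 231
  0.0523 eV = 0.0523e3 meV = 52.3
  0.074 eV = 0.074e3 meV = 74
Sum: 9.45 + 48.4 + 231 + 52.3 + 74 = 415.15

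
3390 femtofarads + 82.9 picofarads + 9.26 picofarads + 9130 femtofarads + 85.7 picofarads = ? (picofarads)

In picofarads:
  3390 femtofarads = 3390 × 10⁻³ picofarads = 3.39
  82.9 picofarads → 82.9
  9.26 picofarads → 9.26
  9130 femtofarads = 9130 × 10⁻³ picofarads = 9.13
  85.7 picofarads → 85.7
Sum: 3.39 + 82.9 + 9.26 + 9.13 + 85.7 = 190.38

190.38 picofarads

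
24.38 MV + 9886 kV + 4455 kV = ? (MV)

In MV:
  24.38 MV → 24.38
  9886 kV = 9886 × 10⁻³ MV = 9.886
  4455 kV = 4455 × 10⁻³ MV = 4.455
Sum: 24.38 + 9.886 + 4.455 = 38.721

38.721 MV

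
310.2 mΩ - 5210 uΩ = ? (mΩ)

In mΩ:
  310.2 mΩ → 310.2
  5210 uΩ = 5210 × 10⁻³ mΩ = 5.21
Difference: 310.2 - 5.21 = 304.99

304.99 mΩ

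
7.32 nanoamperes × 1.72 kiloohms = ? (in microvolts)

7.32 × 10⁻⁹ × 1.72 × 10³ = 12.5904 × 10⁻⁶ V

12.5904 microvolts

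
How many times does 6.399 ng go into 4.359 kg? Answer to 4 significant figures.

(4.359 × 10^3) / (6.399 × 10^-9) = 0.6812 × 10^12

681200000000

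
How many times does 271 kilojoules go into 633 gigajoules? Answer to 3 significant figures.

2340000

(633e9) / (271e3) = 2.336e6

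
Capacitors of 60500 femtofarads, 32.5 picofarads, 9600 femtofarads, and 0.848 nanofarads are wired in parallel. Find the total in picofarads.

950.6 picofarads

In picofarads:
  60500 femtofarads = 60500e-3 picofarads = 60.5
  32.5 picofarads → 32.5
  9600 femtofarads = 9600e-3 picofarads = 9.6
  0.848 nanofarads = 0.848e3 picofarads = 848
Sum: 60.5 + 32.5 + 9.6 + 848 = 950.6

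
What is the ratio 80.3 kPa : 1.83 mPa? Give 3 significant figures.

43900000

(80.3e3) / (1.83e-3) = 43.88e6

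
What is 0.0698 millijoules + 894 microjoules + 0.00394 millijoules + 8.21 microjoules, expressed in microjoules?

975.95 microjoules

In microjoules:
  0.0698 millijoules = 0.0698e3 microjoules = 69.8
  894 microjoules → 894
  0.00394 millijoules = 0.00394e3 microjoules = 3.94
  8.21 microjoules → 8.21
Sum: 69.8 + 894 + 3.94 + 8.21 = 975.95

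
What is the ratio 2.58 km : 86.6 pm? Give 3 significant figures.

(2.58 × 10³) / (86.6 × 10⁻¹²) = 0.02979 × 10¹⁵

29800000000000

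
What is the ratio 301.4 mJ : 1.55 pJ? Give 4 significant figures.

(301.4e-3) / (1.55e-12) = 194.45e9

194500000000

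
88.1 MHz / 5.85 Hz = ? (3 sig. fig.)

(88.1 × 10^6) / (5.85) = 15.06 × 10^6

15100000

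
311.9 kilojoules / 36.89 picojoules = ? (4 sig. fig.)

8455000000000000

(311.9 × 10^3) / (36.89 × 10^-12) = 8.4549 × 10^15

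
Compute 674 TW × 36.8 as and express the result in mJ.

674 × 10^12 × 36.8 × 10^-18 = 24803.2 × 10^-6 J

24.8032 mJ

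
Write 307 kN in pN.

307000000000000000 pN

kilo = 10^3, pico = 10^-12; factor is 10^15.
307 × 10^15 = 307000000000000000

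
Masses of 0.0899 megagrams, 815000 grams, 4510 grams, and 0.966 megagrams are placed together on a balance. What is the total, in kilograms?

1875.41 kilograms

In kilograms:
  0.0899 megagrams = 0.0899e3 kilograms = 89.9
  815000 grams = 815000e-3 kilograms = 815
  4510 grams = 4510e-3 kilograms = 4.51
  0.966 megagrams = 0.966e3 kilograms = 966
Sum: 89.9 + 815 + 4.51 + 966 = 1875.41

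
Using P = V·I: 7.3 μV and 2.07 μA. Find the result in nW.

0.015111 nW

7.3e-6 × 2.07e-6 = 15.111e-12 W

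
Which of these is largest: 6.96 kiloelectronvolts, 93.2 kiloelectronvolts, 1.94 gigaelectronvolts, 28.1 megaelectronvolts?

6.96 kiloelectronvolts = 6960 electronvolts
93.2 kiloelectronvolts = 93200 electronvolts
1.94 gigaelectronvolts = 1940000000 electronvolts
28.1 megaelectronvolts = 28100000 electronvolts

1.94 gigaelectronvolts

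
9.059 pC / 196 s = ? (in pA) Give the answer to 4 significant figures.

0.04622 pA

(9.059 × 10⁻¹²) / (196) = 0.0462194 × 10⁻¹² A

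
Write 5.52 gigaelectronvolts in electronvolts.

giga = 10⁹, (no prefix) = 10⁰; factor is 10⁹.
5.52 × 10⁹ = 5520000000

5520000000 electronvolts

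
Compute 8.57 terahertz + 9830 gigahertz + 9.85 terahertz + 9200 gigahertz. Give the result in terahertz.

37.45 terahertz

In terahertz:
  8.57 terahertz → 8.57
  9830 gigahertz = 9830 × 10⁻³ terahertz = 9.83
  9.85 terahertz → 9.85
  9200 gigahertz = 9200 × 10⁻³ terahertz = 9.2
Sum: 8.57 + 9.83 + 9.85 + 9.2 = 37.45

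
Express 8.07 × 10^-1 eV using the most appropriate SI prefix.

807 meV

= 807 × 10^-3 eV; 10^-3 is milli.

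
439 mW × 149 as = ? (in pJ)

0.000065411 pJ

439 × 10⁻³ × 149 × 10⁻¹⁸ = 65411 × 10⁻²¹ J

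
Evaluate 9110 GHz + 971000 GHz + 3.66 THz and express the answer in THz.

983.77 THz

In THz:
  9110 GHz = 9110 × 10^-3 THz = 9.11
  971000 GHz = 971000 × 10^-3 THz = 971
  3.66 THz → 3.66
Sum: 9.11 + 971 + 3.66 = 983.77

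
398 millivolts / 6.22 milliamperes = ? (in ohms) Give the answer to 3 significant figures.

64.0 ohms

(398 × 10^-3) / (6.22 × 10^-3) = 63.987 Ω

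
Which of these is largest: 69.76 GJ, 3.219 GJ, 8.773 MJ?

69.76 GJ = 69760000000 J
3.219 GJ = 3219000000 J
8.773 MJ = 8773000 J

69.76 GJ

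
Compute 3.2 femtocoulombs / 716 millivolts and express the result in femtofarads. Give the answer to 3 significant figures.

(3.2e-15) / (716e-3) = 0.0044693e-12 F

4.47 femtofarads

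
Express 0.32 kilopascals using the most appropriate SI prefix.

320 pascals

= 320 pascals; mantissa already in [1, 1000).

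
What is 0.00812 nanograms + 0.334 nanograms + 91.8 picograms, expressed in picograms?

433.92 picograms

In picograms:
  0.00812 nanograms = 0.00812 × 10^3 picograms = 8.12
  0.334 nanograms = 0.334 × 10^3 picograms = 334
  91.8 picograms → 91.8
Sum: 8.12 + 334 + 91.8 = 433.92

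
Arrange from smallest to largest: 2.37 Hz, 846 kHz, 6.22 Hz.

2.37 Hz < 6.22 Hz < 846 kHz

2.37 Hz = 2.37 Hz
846 kHz = 846000 Hz
6.22 Hz = 6.22 Hz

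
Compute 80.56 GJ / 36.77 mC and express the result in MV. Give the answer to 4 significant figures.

2191000 MV

(80.56 × 10^9) / (36.77 × 10^-3) = 2.19092 × 10^12 V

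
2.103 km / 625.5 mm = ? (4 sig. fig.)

(2.103 × 10³) / (625.5 × 10⁻³) = 0.0033621 × 10⁶

3362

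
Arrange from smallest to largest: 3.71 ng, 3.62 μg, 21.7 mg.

3.71 ng < 3.62 μg < 21.7 mg

3.71 ng = 0.00000000371 g
3.62 μg = 0.00000362 g
21.7 mg = 0.0217 g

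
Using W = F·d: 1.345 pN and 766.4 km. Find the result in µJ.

1.345 × 10^-12 × 766.4 × 10^3 = 1030.808 × 10^-9 J

1.030808 µJ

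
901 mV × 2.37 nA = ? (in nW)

901 × 10^-3 × 2.37 × 10^-9 = 2135.37 × 10^-12 W

2.13537 nW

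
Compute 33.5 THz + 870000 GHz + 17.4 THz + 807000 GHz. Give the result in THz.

1727.9 THz

In THz:
  33.5 THz → 33.5
  870000 GHz = 870000e-3 THz = 870
  17.4 THz → 17.4
  807000 GHz = 807000e-3 THz = 807
Sum: 33.5 + 870 + 17.4 + 807 = 1727.9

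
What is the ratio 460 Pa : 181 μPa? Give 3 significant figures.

(460) / (181e-6) = 2.541e6

2540000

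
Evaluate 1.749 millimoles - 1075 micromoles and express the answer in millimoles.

0.674 millimoles

In millimoles:
  1.749 millimoles → 1.749
  1075 micromoles = 1075 × 10⁻³ millimoles = 1.075
Difference: 1.749 - 1.075 = 0.674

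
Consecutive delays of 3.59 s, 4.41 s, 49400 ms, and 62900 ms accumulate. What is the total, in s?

In s:
  3.59 s → 3.59
  4.41 s → 4.41
  49400 ms = 49400 × 10⁻³ s = 49.4
  62900 ms = 62900 × 10⁻³ s = 62.9
Sum: 3.59 + 4.41 + 49.4 + 62.9 = 120.3

120.3 s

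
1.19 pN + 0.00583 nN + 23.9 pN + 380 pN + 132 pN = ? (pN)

In pN:
  1.19 pN → 1.19
  0.00583 nN = 0.00583 × 10^3 pN = 5.83
  23.9 pN → 23.9
  380 pN → 380
  132 pN → 132
Sum: 1.19 + 5.83 + 23.9 + 380 + 132 = 542.92

542.92 pN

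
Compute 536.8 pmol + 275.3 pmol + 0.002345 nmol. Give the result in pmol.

In pmol:
  536.8 pmol → 536.8
  275.3 pmol → 275.3
  0.002345 nmol = 0.002345 × 10³ pmol = 2.345
Sum: 536.8 + 275.3 + 2.345 = 814.445

814.445 pmol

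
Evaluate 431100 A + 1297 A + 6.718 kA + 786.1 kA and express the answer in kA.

1225.215 kA

In kA:
  431100 A = 431100 × 10⁻³ kA = 431.1
  1297 A = 1297 × 10⁻³ kA = 1.297
  6.718 kA → 6.718
  786.1 kA → 786.1
Sum: 431.1 + 1.297 + 6.718 + 786.1 = 1225.215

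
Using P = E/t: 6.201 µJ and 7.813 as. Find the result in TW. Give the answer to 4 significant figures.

0.7937 TW

(6.201 × 10^-6) / (7.813 × 10^-18) = 0.793677 × 10^12 W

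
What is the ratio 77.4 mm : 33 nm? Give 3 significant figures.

(77.4e-3) / (33e-9) = 2.345e6

2350000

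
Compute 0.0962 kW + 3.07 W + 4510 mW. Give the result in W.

103.78 W

In W:
  0.0962 kW = 0.0962 × 10^3 W = 96.2
  3.07 W → 3.07
  4510 mW = 4510 × 10^-3 W = 4.51
Sum: 96.2 + 3.07 + 4.51 = 103.78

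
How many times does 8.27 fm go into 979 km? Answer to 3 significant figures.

(979 × 10^3) / (8.27 × 10^-15) = 118.4 × 10^18

118000000000000000000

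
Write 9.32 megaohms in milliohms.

mega = 10⁶, milli = 10⁻³; factor is 10⁹.
9.32 × 10⁹ = 9320000000

9320000000 milliohms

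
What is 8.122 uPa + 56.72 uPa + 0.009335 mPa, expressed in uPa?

In uPa:
  8.122 uPa → 8.122
  56.72 uPa → 56.72
  0.009335 mPa = 0.009335 × 10^3 uPa = 9.335
Sum: 8.122 + 56.72 + 9.335 = 74.177

74.177 uPa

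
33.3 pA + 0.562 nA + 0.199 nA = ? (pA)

794.3 pA

In pA:
  33.3 pA → 33.3
  0.562 nA = 0.562 × 10^3 pA = 562
  0.199 nA = 0.199 × 10^3 pA = 199
Sum: 33.3 + 562 + 199 = 794.3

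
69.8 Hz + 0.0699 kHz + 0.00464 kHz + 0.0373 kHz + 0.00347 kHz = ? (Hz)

In Hz:
  69.8 Hz → 69.8
  0.0699 kHz = 0.0699 × 10³ Hz = 69.9
  0.00464 kHz = 0.00464 × 10³ Hz = 4.64
  0.0373 kHz = 0.0373 × 10³ Hz = 37.3
  0.00347 kHz = 0.00347 × 10³ Hz = 3.47
Sum: 69.8 + 69.9 + 4.64 + 37.3 + 3.47 = 185.11

185.11 Hz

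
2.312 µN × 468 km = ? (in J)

1.082016 J

2.312 × 10⁻⁶ × 468 × 10³ = 1082.016 × 10⁻³ J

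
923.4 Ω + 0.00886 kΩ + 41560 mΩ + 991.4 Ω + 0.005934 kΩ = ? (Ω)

In Ω:
  923.4 Ω → 923.4
  0.00886 kΩ = 0.00886 × 10³ Ω = 8.86
  41560 mΩ = 41560 × 10⁻³ Ω = 41.56
  991.4 Ω → 991.4
  0.005934 kΩ = 0.005934 × 10³ Ω = 5.934
Sum: 923.4 + 8.86 + 41.56 + 991.4 + 5.934 = 1971.154

1971.154 Ω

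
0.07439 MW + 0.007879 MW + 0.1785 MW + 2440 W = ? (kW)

In kW:
  0.07439 MW = 0.07439 × 10^3 kW = 74.39
  0.007879 MW = 0.007879 × 10^3 kW = 7.879
  0.1785 MW = 0.1785 × 10^3 kW = 178.5
  2440 W = 2440 × 10^-3 kW = 2.44
Sum: 74.39 + 7.879 + 178.5 + 2.44 = 263.209

263.209 kW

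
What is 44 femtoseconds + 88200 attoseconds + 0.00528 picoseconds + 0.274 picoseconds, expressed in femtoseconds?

In femtoseconds:
  44 femtoseconds → 44
  88200 attoseconds = 88200 × 10^-3 femtoseconds = 88.2
  0.00528 picoseconds = 0.00528 × 10^3 femtoseconds = 5.28
  0.274 picoseconds = 0.274 × 10^3 femtoseconds = 274
Sum: 44 + 88.2 + 5.28 + 274 = 411.48

411.48 femtoseconds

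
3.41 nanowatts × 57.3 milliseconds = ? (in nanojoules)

3.41 × 10⁻⁹ × 57.3 × 10⁻³ = 195.393 × 10⁻¹² J

0.195393 nanojoules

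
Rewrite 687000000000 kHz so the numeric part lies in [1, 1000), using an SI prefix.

687 THz

= 687 × 10^12 Hz; 10^12 is tera.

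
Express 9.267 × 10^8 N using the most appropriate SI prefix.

926.7 MN

= 926.7 × 10^6 N; 10^6 is mega.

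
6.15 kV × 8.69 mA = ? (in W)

6.15 × 10³ × 8.69 × 10⁻³ = 53.4435 W

53.4435 W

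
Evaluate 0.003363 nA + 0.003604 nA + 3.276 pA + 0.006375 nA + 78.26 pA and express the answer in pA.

94.878 pA

In pA:
  0.003363 nA = 0.003363e3 pA = 3.363
  0.003604 nA = 0.003604e3 pA = 3.604
  3.276 pA → 3.276
  0.006375 nA = 0.006375e3 pA = 6.375
  78.26 pA → 78.26
Sum: 3.363 + 3.604 + 3.276 + 6.375 + 78.26 = 94.878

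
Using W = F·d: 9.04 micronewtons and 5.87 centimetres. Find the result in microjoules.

9.04 × 10⁻⁶ × 5.87 × 10⁻² = 53.0648 × 10⁻⁸ J

0.530648 microjoules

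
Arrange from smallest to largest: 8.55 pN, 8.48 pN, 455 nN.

8.48 pN < 8.55 pN < 455 nN

8.55 pN = 0.00000000000855 N
8.48 pN = 0.00000000000848 N
455 nN = 0.000000455 N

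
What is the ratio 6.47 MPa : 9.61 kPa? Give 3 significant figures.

(6.47e6) / (9.61e3) = 0.6733e3

673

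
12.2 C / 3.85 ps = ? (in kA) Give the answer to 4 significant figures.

3169000000 kA

(12.2) / (3.85e-12) = 3.16883e12 A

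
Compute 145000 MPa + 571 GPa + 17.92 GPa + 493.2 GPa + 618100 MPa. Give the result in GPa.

1845.22 GPa

In GPa:
  145000 MPa = 145000 × 10⁻³ GPa = 145
  571 GPa → 571
  17.92 GPa → 17.92
  493.2 GPa → 493.2
  618100 MPa = 618100 × 10⁻³ GPa = 618.1
Sum: 145 + 571 + 17.92 + 493.2 + 618.1 = 1845.22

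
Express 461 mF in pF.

461000000000 pF

milli = 1e-3, pico = 1e-12; factor is 1e9.
461 × 1e9 = 461000000000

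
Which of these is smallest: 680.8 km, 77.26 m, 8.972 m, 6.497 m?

6.497 m

680.8 km = 680800 m
77.26 m = 77.26 m
8.972 m = 8.972 m
6.497 m = 6.497 m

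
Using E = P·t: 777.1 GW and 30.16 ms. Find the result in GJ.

777.1e9 × 30.16e-3 = 23437.336e6 J

23.437336 GJ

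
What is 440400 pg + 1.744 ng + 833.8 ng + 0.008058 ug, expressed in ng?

In ng:
  440400 pg = 440400 × 10⁻³ ng = 440.4
  1.744 ng → 1.744
  833.8 ng → 833.8
  0.008058 ug = 0.008058 × 10³ ng = 8.058
Sum: 440.4 + 1.744 + 833.8 + 8.058 = 1284.002

1284.002 ng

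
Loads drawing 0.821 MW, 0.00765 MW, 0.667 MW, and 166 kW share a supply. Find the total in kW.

1661.65 kW

In kW:
  0.821 MW = 0.821 × 10^3 kW = 821
  0.00765 MW = 0.00765 × 10^3 kW = 7.65
  0.667 MW = 0.667 × 10^3 kW = 667
  166 kW → 166
Sum: 821 + 7.65 + 667 + 166 = 1661.65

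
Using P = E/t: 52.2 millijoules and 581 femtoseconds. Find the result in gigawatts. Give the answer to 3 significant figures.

89.8 gigawatts

(52.2 × 10^-3) / (581 × 10^-15) = 0.089845 × 10^12 W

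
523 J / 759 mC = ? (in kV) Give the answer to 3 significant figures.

0.689 kV

(523) / (759 × 10⁻³) = 0.68906 × 10³ V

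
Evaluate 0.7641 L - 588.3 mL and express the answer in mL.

In mL:
  0.7641 L = 0.7641 × 10^3 mL = 764.1
  588.3 mL → 588.3
Difference: 764.1 - 588.3 = 175.8

175.8 mL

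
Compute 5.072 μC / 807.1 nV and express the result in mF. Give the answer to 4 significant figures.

(5.072 × 10⁻⁶) / (807.1 × 10⁻⁹) = 0.00628423 × 10³ F

6284 mF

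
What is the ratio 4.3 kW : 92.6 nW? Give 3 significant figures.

46400000000

(4.3 × 10³) / (92.6 × 10⁻⁹) = 0.04644 × 10¹²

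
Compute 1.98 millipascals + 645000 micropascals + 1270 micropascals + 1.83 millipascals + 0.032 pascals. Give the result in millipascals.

682.08 millipascals

In millipascals:
  1.98 millipascals → 1.98
  645000 micropascals = 645000e-3 millipascals = 645
  1270 micropascals = 1270e-3 millipascals = 1.27
  1.83 millipascals → 1.83
  0.032 pascals = 0.032e3 millipascals = 32
Sum: 1.98 + 645 + 1.27 + 1.83 + 32 = 682.08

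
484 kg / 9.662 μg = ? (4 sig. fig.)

50090000000

(484 × 10^3) / (9.662 × 10^-6) = 50.093 × 10^9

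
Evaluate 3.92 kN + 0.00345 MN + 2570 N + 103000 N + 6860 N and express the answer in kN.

119.8 kN

In kN:
  3.92 kN → 3.92
  0.00345 MN = 0.00345 × 10^3 kN = 3.45
  2570 N = 2570 × 10^-3 kN = 2.57
  103000 N = 103000 × 10^-3 kN = 103
  6860 N = 6860 × 10^-3 kN = 6.86
Sum: 3.92 + 3.45 + 2.57 + 103 + 6.86 = 119.8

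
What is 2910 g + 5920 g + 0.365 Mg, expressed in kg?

In kg:
  2910 g = 2910 × 10^-3 kg = 2.91
  5920 g = 5920 × 10^-3 kg = 5.92
  0.365 Mg = 0.365 × 10^3 kg = 365
Sum: 2.91 + 5.92 + 365 = 373.83

373.83 kg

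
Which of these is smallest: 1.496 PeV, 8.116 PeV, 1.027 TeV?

1.496 PeV = 1496000000000000 eV
8.116 PeV = 8116000000000000 eV
1.027 TeV = 1027000000000 eV

1.027 TeV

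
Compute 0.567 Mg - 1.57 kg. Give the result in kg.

565.43 kg

In kg:
  0.567 Mg = 0.567 × 10^3 kg = 567
  1.57 kg → 1.57
Difference: 567 - 1.57 = 565.43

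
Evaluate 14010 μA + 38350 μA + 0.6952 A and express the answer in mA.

In mA:
  14010 μA = 14010e-3 mA = 14.01
  38350 μA = 38350e-3 mA = 38.35
  0.6952 A = 0.6952e3 mA = 695.2
Sum: 14.01 + 38.35 + 695.2 = 747.56

747.56 mA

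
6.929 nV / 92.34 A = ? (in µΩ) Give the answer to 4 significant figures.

(6.929e-9) / (92.34) = 0.0750379e-9 Ω

0.00007504 µΩ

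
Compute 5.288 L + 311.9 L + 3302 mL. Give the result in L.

In L:
  5.288 L → 5.288
  311.9 L → 311.9
  3302 mL = 3302e-3 L = 3.302
Sum: 5.288 + 311.9 + 3.302 = 320.49

320.49 L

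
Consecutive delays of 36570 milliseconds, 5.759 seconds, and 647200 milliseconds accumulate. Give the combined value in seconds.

In seconds:
  36570 milliseconds = 36570 × 10⁻³ seconds = 36.57
  5.759 seconds → 5.759
  647200 milliseconds = 647200 × 10⁻³ seconds = 647.2
Sum: 36.57 + 5.759 + 647.2 = 689.529

689.529 seconds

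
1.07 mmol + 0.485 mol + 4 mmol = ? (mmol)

In mmol:
  1.07 mmol → 1.07
  0.485 mol = 0.485 × 10³ mmol = 485
  4 mmol → 4
Sum: 1.07 + 485 + 4 = 490.07

490.07 mmol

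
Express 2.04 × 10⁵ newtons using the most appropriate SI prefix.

204 kilonewtons

= 204 × 10³ newtons; 10³ is kilo.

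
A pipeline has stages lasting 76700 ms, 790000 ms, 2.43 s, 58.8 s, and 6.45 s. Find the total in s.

In s:
  76700 ms = 76700 × 10^-3 s = 76.7
  790000 ms = 790000 × 10^-3 s = 790
  2.43 s → 2.43
  58.8 s → 58.8
  6.45 s → 6.45
Sum: 76.7 + 790 + 2.43 + 58.8 + 6.45 = 934.38

934.38 s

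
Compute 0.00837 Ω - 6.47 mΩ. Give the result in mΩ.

In mΩ:
  0.00837 Ω = 0.00837 × 10³ mΩ = 8.37
  6.47 mΩ → 6.47
Difference: 8.37 - 6.47 = 1.9

1.9 mΩ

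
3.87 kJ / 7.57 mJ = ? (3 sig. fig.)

(3.87 × 10^3) / (7.57 × 10^-3) = 0.5112 × 10^6

511000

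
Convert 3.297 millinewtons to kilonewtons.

0.000003297 kilonewtons

milli = 1e-3, kilo = 1e3; factor is 1e-6.
3.297 × 1e-6 = 0.000003297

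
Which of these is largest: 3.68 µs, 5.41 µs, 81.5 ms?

3.68 µs = 0.00000368 s
5.41 µs = 0.00000541 s
81.5 ms = 0.0815 s

81.5 ms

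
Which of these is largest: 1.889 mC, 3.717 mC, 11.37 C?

11.37 C

1.889 mC = 0.001889 C
3.717 mC = 0.003717 C
11.37 C = 11.37 C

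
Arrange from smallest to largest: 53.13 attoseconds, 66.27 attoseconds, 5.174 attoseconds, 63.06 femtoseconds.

53.13 attoseconds = 0.00000000000000005313 seconds
66.27 attoseconds = 0.00000000000000006627 seconds
5.174 attoseconds = 0.000000000000000005174 seconds
63.06 femtoseconds = 0.00000000000006306 seconds

5.174 attoseconds < 53.13 attoseconds < 66.27 attoseconds < 63.06 femtoseconds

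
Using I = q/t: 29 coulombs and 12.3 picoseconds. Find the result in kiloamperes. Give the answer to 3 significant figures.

2360000000 kiloamperes

(29) / (12.3 × 10⁻¹²) = 2.3577 × 10¹² A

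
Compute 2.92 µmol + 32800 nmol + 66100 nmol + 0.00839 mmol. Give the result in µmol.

110.21 µmol

In µmol:
  2.92 µmol → 2.92
  32800 nmol = 32800 × 10⁻³ µmol = 32.8
  66100 nmol = 66100 × 10⁻³ µmol = 66.1
  0.00839 mmol = 0.00839 × 10³ µmol = 8.39
Sum: 2.92 + 32.8 + 66.1 + 8.39 = 110.21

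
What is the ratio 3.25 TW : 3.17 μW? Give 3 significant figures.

(3.25 × 10^12) / (3.17 × 10^-6) = 1.025 × 10^18

1030000000000000000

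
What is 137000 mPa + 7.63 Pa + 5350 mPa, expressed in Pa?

149.98 Pa

In Pa:
  137000 mPa = 137000e-3 Pa = 137
  7.63 Pa → 7.63
  5350 mPa = 5350e-3 Pa = 5.35
Sum: 137 + 7.63 + 5.35 = 149.98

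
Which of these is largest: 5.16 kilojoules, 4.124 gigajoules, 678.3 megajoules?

5.16 kilojoules = 5160 joules
4.124 gigajoules = 4124000000 joules
678.3 megajoules = 678300000 joules

4.124 gigajoules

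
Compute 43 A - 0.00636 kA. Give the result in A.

36.64 A

In A:
  43 A → 43
  0.00636 kA = 0.00636 × 10^3 A = 6.36
Difference: 43 - 6.36 = 36.64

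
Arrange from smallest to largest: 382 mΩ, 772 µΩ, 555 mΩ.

772 µΩ < 382 mΩ < 555 mΩ

382 mΩ = 0.382 Ω
772 µΩ = 0.000772 Ω
555 mΩ = 0.555 Ω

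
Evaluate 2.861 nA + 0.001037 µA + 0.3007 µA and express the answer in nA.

In nA:
  2.861 nA → 2.861
  0.001037 µA = 0.001037 × 10^3 nA = 1.037
  0.3007 µA = 0.3007 × 10^3 nA = 300.7
Sum: 2.861 + 1.037 + 300.7 = 304.598

304.598 nA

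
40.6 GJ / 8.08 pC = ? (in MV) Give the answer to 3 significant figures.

(40.6 × 10^9) / (8.08 × 10^-12) = 5.0248 × 10^21 V

5020000000000000 MV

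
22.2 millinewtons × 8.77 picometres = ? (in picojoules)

0.194694 picojoules

22.2 × 10⁻³ × 8.77 × 10⁻¹² = 194.694 × 10⁻¹⁵ J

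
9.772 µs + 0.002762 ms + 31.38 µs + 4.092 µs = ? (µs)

48.006 µs

In µs:
  9.772 µs → 9.772
  0.002762 ms = 0.002762 × 10³ µs = 2.762
  31.38 µs → 31.38
  4.092 µs → 4.092
Sum: 9.772 + 2.762 + 31.38 + 4.092 = 48.006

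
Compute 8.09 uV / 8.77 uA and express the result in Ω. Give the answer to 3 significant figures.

(8.09 × 10^-6) / (8.77 × 10^-6) = 0.92246 Ω

0.922 Ω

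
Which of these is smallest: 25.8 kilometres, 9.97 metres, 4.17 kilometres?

9.97 metres

25.8 kilometres = 25800 metres
9.97 metres = 9.97 metres
4.17 kilometres = 4170 metres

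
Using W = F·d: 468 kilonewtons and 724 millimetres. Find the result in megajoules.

0.338832 megajoules

468 × 10^3 × 724 × 10^-3 = 338832 J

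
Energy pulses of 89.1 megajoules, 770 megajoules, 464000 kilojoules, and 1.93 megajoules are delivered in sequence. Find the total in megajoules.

In megajoules:
  89.1 megajoules → 89.1
  770 megajoules → 770
  464000 kilojoules = 464000 × 10⁻³ megajoules = 464
  1.93 megajoules → 1.93
Sum: 89.1 + 770 + 464 + 1.93 = 1325.03

1325.03 megajoules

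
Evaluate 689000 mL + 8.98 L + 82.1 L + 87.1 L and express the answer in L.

In L:
  689000 mL = 689000 × 10⁻³ L = 689
  8.98 L → 8.98
  82.1 L → 82.1
  87.1 L → 87.1
Sum: 689 + 8.98 + 82.1 + 87.1 = 867.18

867.18 L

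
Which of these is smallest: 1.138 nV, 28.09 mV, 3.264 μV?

1.138 nV = 0.000000001138 V
28.09 mV = 0.02809 V
3.264 μV = 0.000003264 V

1.138 nV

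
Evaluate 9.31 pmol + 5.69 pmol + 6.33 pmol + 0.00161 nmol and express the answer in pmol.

In pmol:
  9.31 pmol → 9.31
  5.69 pmol → 5.69
  6.33 pmol → 6.33
  0.00161 nmol = 0.00161e3 pmol = 1.61
Sum: 9.31 + 5.69 + 6.33 + 1.61 = 22.94

22.94 pmol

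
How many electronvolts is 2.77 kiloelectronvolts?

2770 electronvolts

kilo = 10^3, (no prefix) = 10^0; factor is 10^3.
2.77 × 10^3 = 2770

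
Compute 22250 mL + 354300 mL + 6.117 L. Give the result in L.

In L:
  22250 mL = 22250 × 10^-3 L = 22.25
  354300 mL = 354300 × 10^-3 L = 354.3
  6.117 L → 6.117
Sum: 22.25 + 354.3 + 6.117 = 382.667

382.667 L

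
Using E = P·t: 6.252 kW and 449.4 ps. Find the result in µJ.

6.252 × 10^3 × 449.4 × 10^-12 = 2809.6488 × 10^-9 J

2.8096488 µJ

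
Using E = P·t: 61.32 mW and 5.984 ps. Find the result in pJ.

0.36693888 pJ

61.32e-3 × 5.984e-12 = 366.93888e-15 J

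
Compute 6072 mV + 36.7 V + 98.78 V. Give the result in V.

In V:
  6072 mV = 6072 × 10⁻³ V = 6.072
  36.7 V → 36.7
  98.78 V → 98.78
Sum: 6.072 + 36.7 + 98.78 = 141.552

141.552 V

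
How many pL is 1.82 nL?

1820 pL

nano = 10^-9, pico = 10^-12; factor is 10^3.
1.82 × 10^3 = 1820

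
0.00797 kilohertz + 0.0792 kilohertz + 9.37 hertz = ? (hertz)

In hertz:
  0.00797 kilohertz = 0.00797 × 10^3 hertz = 7.97
  0.0792 kilohertz = 0.0792 × 10^3 hertz = 79.2
  9.37 hertz → 9.37
Sum: 7.97 + 79.2 + 9.37 = 96.54

96.54 hertz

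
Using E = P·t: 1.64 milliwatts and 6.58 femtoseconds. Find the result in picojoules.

0.0000107912 picojoules

1.64 × 10⁻³ × 6.58 × 10⁻¹⁵ = 10.7912 × 10⁻¹⁸ J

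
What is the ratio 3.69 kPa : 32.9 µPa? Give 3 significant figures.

112000000

(3.69 × 10^3) / (32.9 × 10^-6) = 0.1122 × 10^9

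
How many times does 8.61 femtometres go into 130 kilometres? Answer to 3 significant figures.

(130e3) / (8.61e-15) = 15.1e18

15100000000000000000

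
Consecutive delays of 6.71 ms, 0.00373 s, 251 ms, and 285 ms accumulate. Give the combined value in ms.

In ms:
  6.71 ms → 6.71
  0.00373 s = 0.00373 × 10^3 ms = 3.73
  251 ms → 251
  285 ms → 285
Sum: 6.71 + 3.73 + 251 + 285 = 546.44

546.44 ms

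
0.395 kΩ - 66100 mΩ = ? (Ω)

328.9 Ω

In Ω:
  0.395 kΩ = 0.395 × 10³ Ω = 395
  66100 mΩ = 66100 × 10⁻³ Ω = 66.1
Difference: 395 - 66.1 = 328.9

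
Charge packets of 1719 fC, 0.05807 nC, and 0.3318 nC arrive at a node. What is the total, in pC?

391.589 pC

In pC:
  1719 fC = 1719e-3 pC = 1.719
  0.05807 nC = 0.05807e3 pC = 58.07
  0.3318 nC = 0.3318e3 pC = 331.8
Sum: 1.719 + 58.07 + 331.8 = 391.589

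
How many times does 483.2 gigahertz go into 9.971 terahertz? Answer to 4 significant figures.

(9.971 × 10^12) / (483.2 × 10^9) = 0.020635 × 10^3

20.64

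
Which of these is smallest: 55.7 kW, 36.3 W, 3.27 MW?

36.3 W

55.7 kW = 55700 W
36.3 W = 36.3 W
3.27 MW = 3270000 W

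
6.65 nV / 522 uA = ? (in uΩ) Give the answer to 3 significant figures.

12.7 uΩ

(6.65e-9) / (522e-6) = 0.012739e-3 Ω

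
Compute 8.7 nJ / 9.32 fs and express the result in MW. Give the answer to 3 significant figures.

0.933 MW

(8.7 × 10^-9) / (9.32 × 10^-15) = 0.93348 × 10^6 W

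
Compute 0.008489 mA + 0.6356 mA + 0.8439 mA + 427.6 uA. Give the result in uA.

1915.589 uA

In uA:
  0.008489 mA = 0.008489e3 uA = 8.489
  0.6356 mA = 0.6356e3 uA = 635.6
  0.8439 mA = 0.8439e3 uA = 843.9
  427.6 uA → 427.6
Sum: 8.489 + 635.6 + 843.9 + 427.6 = 1915.589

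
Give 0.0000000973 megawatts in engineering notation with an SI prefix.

= 97.3 × 10⁻³ watts; 10⁻³ is milli.

97.3 milliwatts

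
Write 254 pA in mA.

0.000000254 mA

pico = 10^-12, milli = 10^-3; factor is 10^-9.
254 × 10^-9 = 0.000000254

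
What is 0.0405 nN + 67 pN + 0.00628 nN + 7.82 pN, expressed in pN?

In pN:
  0.0405 nN = 0.0405e3 pN = 40.5
  67 pN → 67
  0.00628 nN = 0.00628e3 pN = 6.28
  7.82 pN → 7.82
Sum: 40.5 + 67 + 6.28 + 7.82 = 121.6

121.6 pN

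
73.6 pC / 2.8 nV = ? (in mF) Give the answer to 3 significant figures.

26.3 mF

(73.6 × 10^-12) / (2.8 × 10^-9) = 26.286 × 10^-3 F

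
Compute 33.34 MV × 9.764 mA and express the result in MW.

0.32553176 MW

33.34e6 × 9.764e-3 = 325.53176e3 W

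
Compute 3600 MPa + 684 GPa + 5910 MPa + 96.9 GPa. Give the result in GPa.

790.41 GPa

In GPa:
  3600 MPa = 3600 × 10⁻³ GPa = 3.6
  684 GPa → 684
  5910 MPa = 5910 × 10⁻³ GPa = 5.91
  96.9 GPa → 96.9
Sum: 3.6 + 684 + 5.91 + 96.9 = 790.41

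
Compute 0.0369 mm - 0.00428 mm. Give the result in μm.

32.62 μm

In μm:
  0.0369 mm = 0.0369 × 10³ μm = 36.9
  0.00428 mm = 0.00428 × 10³ μm = 4.28
Difference: 36.9 - 4.28 = 32.62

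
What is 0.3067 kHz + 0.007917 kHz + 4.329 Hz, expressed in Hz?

In Hz:
  0.3067 kHz = 0.3067 × 10³ Hz = 306.7
  0.007917 kHz = 0.007917 × 10³ Hz = 7.917
  4.329 Hz → 4.329
Sum: 306.7 + 7.917 + 4.329 = 318.946

318.946 Hz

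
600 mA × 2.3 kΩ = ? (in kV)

1.38 kV

600e-3 × 2.3e3 = 1380 V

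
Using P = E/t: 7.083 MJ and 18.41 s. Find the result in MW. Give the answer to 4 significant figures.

0.3847 MW

(7.083 × 10^6) / (18.41) = 0.384737 × 10^6 W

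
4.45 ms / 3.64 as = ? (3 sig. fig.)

1220000000000000

(4.45 × 10⁻³) / (3.64 × 10⁻¹⁸) = 1.223 × 10¹⁵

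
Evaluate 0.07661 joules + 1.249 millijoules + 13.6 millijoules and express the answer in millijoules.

In millijoules:
  0.07661 joules = 0.07661e3 millijoules = 76.61
  1.249 millijoules → 1.249
  13.6 millijoules → 13.6
Sum: 76.61 + 1.249 + 13.6 = 91.459

91.459 millijoules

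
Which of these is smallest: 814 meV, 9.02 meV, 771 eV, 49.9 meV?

9.02 meV

814 meV = 0.814 eV
9.02 meV = 0.00902 eV
771 eV = 771 eV
49.9 meV = 0.0499 eV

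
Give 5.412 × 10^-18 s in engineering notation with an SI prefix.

= 5.412 × 10^-18 s; 10^-18 is atto.

5.412 as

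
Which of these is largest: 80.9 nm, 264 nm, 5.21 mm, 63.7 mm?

80.9 nm = 0.0000000809 m
264 nm = 0.000000264 m
5.21 mm = 0.00521 m
63.7 mm = 0.0637 m

63.7 mm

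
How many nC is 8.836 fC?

femto = 10⁻¹⁵, nano = 10⁻⁹; factor is 10⁻⁶.
8.836 × 10⁻⁶ = 0.000008836

0.000008836 nC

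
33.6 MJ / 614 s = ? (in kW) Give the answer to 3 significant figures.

(33.6 × 10⁶) / (614) = 0.054723 × 10⁶ W

54.7 kW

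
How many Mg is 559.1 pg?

0.0000000000000005591 Mg

pico = 1e-12, mega = 1e6; factor is 1e-18.
559.1 × 1e-18 = 0.0000000000000005591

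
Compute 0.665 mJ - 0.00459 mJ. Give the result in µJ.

660.41 µJ

In µJ:
  0.665 mJ = 0.665e3 µJ = 665
  0.00459 mJ = 0.00459e3 µJ = 4.59
Difference: 665 - 4.59 = 660.41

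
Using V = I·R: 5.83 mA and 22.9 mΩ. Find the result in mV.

5.83e-3 × 22.9e-3 = 133.507e-6 V

0.133507 mV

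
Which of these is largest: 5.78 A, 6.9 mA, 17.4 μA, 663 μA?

5.78 A

5.78 A = 5.78 A
6.9 mA = 0.0069 A
17.4 μA = 0.0000174 A
663 μA = 0.000663 A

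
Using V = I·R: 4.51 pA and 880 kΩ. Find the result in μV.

4.51 × 10⁻¹² × 880 × 10³ = 3968.8 × 10⁻⁹ V

3.9688 μV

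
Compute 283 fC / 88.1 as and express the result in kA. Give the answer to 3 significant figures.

(283 × 10^-15) / (88.1 × 10^-18) = 3.2123 × 10^3 A

3.21 kA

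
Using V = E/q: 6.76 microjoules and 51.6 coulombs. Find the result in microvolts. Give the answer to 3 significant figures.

(6.76e-6) / (51.6) = 0.13101e-6 V

0.131 microvolts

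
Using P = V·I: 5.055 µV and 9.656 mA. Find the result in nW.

48.81108 nW

5.055e-6 × 9.656e-3 = 48.81108e-9 W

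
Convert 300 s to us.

(no prefix) = 10^0, micro = 10^-6; factor is 10^6.
300 × 10^6 = 300000000

300000000 us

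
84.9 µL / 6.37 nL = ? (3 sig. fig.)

(84.9e-6) / (6.37e-9) = 13.33e3

13300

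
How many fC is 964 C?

(no prefix) = 10⁰, femto = 10⁻¹⁵; factor is 10¹⁵.
964 × 10¹⁵ = 964000000000000000

964000000000000000 fC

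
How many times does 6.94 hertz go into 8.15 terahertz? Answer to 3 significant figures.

(8.15 × 10¹²) / (6.94) = 1.174 × 10¹²

1170000000000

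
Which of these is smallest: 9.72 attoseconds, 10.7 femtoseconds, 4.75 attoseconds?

9.72 attoseconds = 0.00000000000000000972 seconds
10.7 femtoseconds = 0.0000000000000107 seconds
4.75 attoseconds = 0.00000000000000000475 seconds

4.75 attoseconds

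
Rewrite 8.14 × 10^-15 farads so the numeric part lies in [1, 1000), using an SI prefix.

= 8.14 × 10^-15 farads; 10^-15 is femto.

8.14 femtofarads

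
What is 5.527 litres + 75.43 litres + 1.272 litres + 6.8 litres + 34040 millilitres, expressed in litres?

In litres:
  5.527 litres → 5.527
  75.43 litres → 75.43
  1.272 litres → 1.272
  6.8 litres → 6.8
  34040 millilitres = 34040 × 10⁻³ litres = 34.04
Sum: 5.527 + 75.43 + 1.272 + 6.8 + 34.04 = 123.069

123.069 litres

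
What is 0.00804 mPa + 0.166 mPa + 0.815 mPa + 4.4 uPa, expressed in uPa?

993.44 uPa

In uPa:
  0.00804 mPa = 0.00804 × 10³ uPa = 8.04
  0.166 mPa = 0.166 × 10³ uPa = 166
  0.815 mPa = 0.815 × 10³ uPa = 815
  4.4 uPa → 4.4
Sum: 8.04 + 166 + 815 + 4.4 = 993.44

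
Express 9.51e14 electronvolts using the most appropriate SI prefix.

= 951e12 electronvolts; 1e12 is tera.

951 teraelectronvolts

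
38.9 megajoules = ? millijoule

mega = 10^6, milli = 10^-3; factor is 10^9.
38.9 × 10^9 = 38900000000

38900000000 millijoules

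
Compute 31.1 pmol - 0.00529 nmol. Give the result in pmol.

In pmol:
  31.1 pmol → 31.1
  0.00529 nmol = 0.00529 × 10³ pmol = 5.29
Difference: 31.1 - 5.29 = 25.81

25.81 pmol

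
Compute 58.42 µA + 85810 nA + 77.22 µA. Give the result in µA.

In µA:
  58.42 µA → 58.42
  85810 nA = 85810e-3 µA = 85.81
  77.22 µA → 77.22
Sum: 58.42 + 85.81 + 77.22 = 221.45

221.45 µA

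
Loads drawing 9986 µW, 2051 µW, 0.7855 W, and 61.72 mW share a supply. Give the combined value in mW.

859.257 mW

In mW:
  9986 µW = 9986 × 10⁻³ mW = 9.986
  2051 µW = 2051 × 10⁻³ mW = 2.051
  0.7855 W = 0.7855 × 10³ mW = 785.5
  61.72 mW → 61.72
Sum: 9.986 + 2.051 + 785.5 + 61.72 = 859.257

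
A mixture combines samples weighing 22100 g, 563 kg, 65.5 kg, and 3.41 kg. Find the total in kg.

654.01 kg

In kg:
  22100 g = 22100e-3 kg = 22.1
  563 kg → 563
  65.5 kg → 65.5
  3.41 kg → 3.41
Sum: 22.1 + 563 + 65.5 + 3.41 = 654.01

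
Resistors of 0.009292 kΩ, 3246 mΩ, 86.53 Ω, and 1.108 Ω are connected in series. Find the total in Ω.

100.176 Ω

In Ω:
  0.009292 kΩ = 0.009292 × 10³ Ω = 9.292
  3246 mΩ = 3246 × 10⁻³ Ω = 3.246
  86.53 Ω → 86.53
  1.108 Ω → 1.108
Sum: 9.292 + 3.246 + 86.53 + 1.108 = 100.176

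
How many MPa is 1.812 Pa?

0.000001812 MPa

(no prefix) = 1e0, mega = 1e6; factor is 1e-6.
1.812 × 1e-6 = 0.000001812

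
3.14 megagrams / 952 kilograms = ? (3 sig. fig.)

3.30

(3.14e6) / (952e3) = 0.003298e3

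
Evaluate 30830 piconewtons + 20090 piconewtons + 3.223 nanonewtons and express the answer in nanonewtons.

54.143 nanonewtons

In nanonewtons:
  30830 piconewtons = 30830e-3 nanonewtons = 30.83
  20090 piconewtons = 20090e-3 nanonewtons = 20.09
  3.223 nanonewtons → 3.223
Sum: 30.83 + 20.09 + 3.223 = 54.143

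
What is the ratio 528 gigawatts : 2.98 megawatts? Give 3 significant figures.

(528e9) / (2.98e6) = 177.2e3

177000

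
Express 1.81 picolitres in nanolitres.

0.00181 nanolitres

pico = 10⁻¹², nano = 10⁻⁹; factor is 10⁻³.
1.81 × 10⁻³ = 0.00181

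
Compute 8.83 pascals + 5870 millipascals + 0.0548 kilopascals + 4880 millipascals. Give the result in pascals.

74.38 pascals

In pascals:
  8.83 pascals → 8.83
  5870 millipascals = 5870 × 10^-3 pascals = 5.87
  0.0548 kilopascals = 0.0548 × 10^3 pascals = 54.8
  4880 millipascals = 4880 × 10^-3 pascals = 4.88
Sum: 8.83 + 5.87 + 54.8 + 4.88 = 74.38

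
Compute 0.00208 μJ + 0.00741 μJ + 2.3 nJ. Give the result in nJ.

In nJ:
  0.00208 μJ = 0.00208 × 10³ nJ = 2.08
  0.00741 μJ = 0.00741 × 10³ nJ = 7.41
  2.3 nJ → 2.3
Sum: 2.08 + 7.41 + 2.3 = 11.79

11.79 nJ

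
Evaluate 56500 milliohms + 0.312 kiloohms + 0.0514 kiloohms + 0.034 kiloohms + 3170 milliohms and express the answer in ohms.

457.07 ohms

In ohms:
  56500 milliohms = 56500 × 10^-3 ohms = 56.5
  0.312 kiloohms = 0.312 × 10^3 ohms = 312
  0.0514 kiloohms = 0.0514 × 10^3 ohms = 51.4
  0.034 kiloohms = 0.034 × 10^3 ohms = 34
  3170 milliohms = 3170 × 10^-3 ohms = 3.17
Sum: 56.5 + 312 + 51.4 + 34 + 3.17 = 457.07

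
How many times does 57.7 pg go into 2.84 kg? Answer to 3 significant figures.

(2.84 × 10^3) / (57.7 × 10^-12) = 0.04922 × 10^15

49200000000000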